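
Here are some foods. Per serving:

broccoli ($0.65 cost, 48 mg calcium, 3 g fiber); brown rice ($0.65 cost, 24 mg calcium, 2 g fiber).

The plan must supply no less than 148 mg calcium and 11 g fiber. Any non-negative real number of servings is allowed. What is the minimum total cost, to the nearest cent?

$2.38

At the optimum either one food covers both requirements or two foods hit both targets exactly; no other combination can be cheaper.
broccoli only: max(148/48, 11/3) = 3.667 servings → $2.38.
brown rice only: max(148/24, 11/2) = 6.167 servings → $4.01.
broccoli + brown rice with both tight: 1.333 servings and 3.5 servings → $3.14.
The minimum over all feasible corners is $2.38.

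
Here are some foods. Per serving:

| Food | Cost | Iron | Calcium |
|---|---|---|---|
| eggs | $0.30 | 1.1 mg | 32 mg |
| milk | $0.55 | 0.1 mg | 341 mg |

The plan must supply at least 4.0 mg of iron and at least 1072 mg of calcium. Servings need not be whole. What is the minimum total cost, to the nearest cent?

A basic optimal solution has at most two foods positive. Try each food alone and each pair with both targets met exactly.
eggs only: max(4.0/1.1, 1072/32) = 33.5 servings → $10.05.
milk only: max(4.0/0.1, 1072/341) = 40 servings → $22.00.
eggs + milk with both tight: 3.379 servings and 2.827 servings → $2.57.
The minimum over all feasible corners is $2.57.

$2.57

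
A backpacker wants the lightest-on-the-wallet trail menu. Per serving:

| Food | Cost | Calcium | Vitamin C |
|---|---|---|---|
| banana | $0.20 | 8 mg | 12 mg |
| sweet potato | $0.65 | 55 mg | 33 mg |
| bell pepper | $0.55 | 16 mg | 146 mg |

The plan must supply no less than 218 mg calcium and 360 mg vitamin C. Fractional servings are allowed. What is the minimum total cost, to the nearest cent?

$3.18

This is a tiny linear program; its minimum lies at a vertex of the feasible set. List the vertices and price them.
banana only: max(218/8, 360/12) = 30 servings → $6.00.
sweet potato only: max(218/55, 360/33) = 10.91 servings → $7.09.
bell pepper only: max(218/16, 360/146) = 13.62 servings → $7.49.
banana + sweet potato with both targets exact would need a negative amount; discard.
banana + bell pepper with both tight: 26.71 servings and 0.2705 servings → $5.49.
sweet potato + bell pepper with both tight: 3.475 servings and 1.68 servings → $3.18.
Cheapest feasible corner: $3.18.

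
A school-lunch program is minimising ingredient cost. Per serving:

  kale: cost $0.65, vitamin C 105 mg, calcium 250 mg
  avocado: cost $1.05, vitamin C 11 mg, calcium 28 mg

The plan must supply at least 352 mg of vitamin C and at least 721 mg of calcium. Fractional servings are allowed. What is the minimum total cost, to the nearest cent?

With two linear requirements the optimum uses one or two foods; enumerate the corners.
kale only: max(352/105, 721/250) = 3.352 servings → $2.18.
avocado only: max(352/11, 721/28) = 32 servings → $33.60.
kale + avocado with both targets exact would need a negative amount; discard.
So the least-cost plan costs $2.18.

$2.18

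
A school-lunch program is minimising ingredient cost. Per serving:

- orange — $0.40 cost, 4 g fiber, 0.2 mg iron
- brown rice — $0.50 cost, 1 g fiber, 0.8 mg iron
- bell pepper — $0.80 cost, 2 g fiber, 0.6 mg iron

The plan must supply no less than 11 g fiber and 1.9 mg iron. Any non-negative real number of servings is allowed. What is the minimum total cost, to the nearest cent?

Two binding constraints pin down two serving amounts, so the optimal mix uses at most two foods. The candidates are each food alone (scaled to the tighter of fiber/iron) and each pair with both constraints tight.
orange only: max(11/4, 1.9/0.2) = 9.5 servings → $3.80.
brown rice only: max(11/1, 1.9/0.8) = 11 servings → $5.50.
bell pepper only: max(11/2, 1.9/0.6) = 5.5 servings → $4.40.
orange + brown rice with both tight: 2.3 servings and 1.8 servings → $1.82.
orange + bell pepper with both tight: 1.4 servings and 2.7 servings → $2.72.
brown rice + bell pepper: the both-tight solution has a negative serving — not a feasible corner.
So the least-cost plan costs $1.82.

$1.82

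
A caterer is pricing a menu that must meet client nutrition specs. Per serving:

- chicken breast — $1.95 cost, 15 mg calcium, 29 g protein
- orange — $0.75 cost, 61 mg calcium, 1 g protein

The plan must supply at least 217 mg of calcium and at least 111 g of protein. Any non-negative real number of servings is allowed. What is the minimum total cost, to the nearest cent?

$9.27

A basic optimal solution has at most two foods positive. Try each food alone and each pair with both targets met exactly.
chicken breast only: max(217/15, 111/29) = 14.47 servings → $28.21.
orange only: max(217/61, 111/1) = 111 servings → $83.25.
chicken breast + orange with both tight: 3.737 servings and 2.639 servings → $9.27.
So the least-cost plan costs $9.27.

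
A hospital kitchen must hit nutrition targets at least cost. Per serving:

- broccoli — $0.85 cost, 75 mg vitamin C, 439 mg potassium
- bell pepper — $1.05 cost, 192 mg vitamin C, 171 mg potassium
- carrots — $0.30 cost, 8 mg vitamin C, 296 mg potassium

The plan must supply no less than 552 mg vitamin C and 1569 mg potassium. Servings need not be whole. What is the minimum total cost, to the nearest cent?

Compare the cost at each extreme point of the feasible region.
broccoli only: max(552/75, 1569/439) = 7.36 servings → $6.26.
bell pepper only: max(552/192, 1569/171) = 9.175 servings → $9.63.
carrots only: max(552/8, 1569/296) = 69 servings → $20.70.
broccoli + bell pepper with both tight: 2.895 servings and 1.744 servings → $4.29.
broccoli + carrots: intersection lies outside the first quadrant.
bell pepper + carrots with both tight: 2.72 servings and 3.73 servings → $3.97.
So the least-cost plan costs $3.97.

$3.97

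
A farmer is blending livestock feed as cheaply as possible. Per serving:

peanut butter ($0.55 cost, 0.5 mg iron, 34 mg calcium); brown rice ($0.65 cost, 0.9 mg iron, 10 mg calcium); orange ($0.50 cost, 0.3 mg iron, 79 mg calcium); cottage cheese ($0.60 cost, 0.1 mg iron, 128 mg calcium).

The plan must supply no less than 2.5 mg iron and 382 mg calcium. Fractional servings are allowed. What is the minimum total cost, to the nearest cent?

With two linear requirements the optimum uses one or two foods; enumerate the corners.
peanut butter only: max(2.5/0.5, 382/34) = 11.24 servings → $6.18.
brown rice only: max(2.5/0.9, 382/10) = 38.2 servings → $24.83.
orange only: max(2.5/0.3, 382/79) = 8.333 servings → $4.17.
cottage cheese only: max(2.5/0.1, 382/128) = 25 servings → $15.00.
peanut butter + brown rice: intersection lies outside the first quadrant.
peanut butter + orange with both tight: 2.829 servings and 3.618 servings → $3.37.
peanut butter + cottage cheese with both tight: 4.65 servings and 1.749 servings → $3.61.
brown rice + orange with both tight: 1.217 servings and 4.681 servings → $3.13.
brown rice + cottage cheese with both tight: 2.468 servings and 2.792 servings → $3.28.
orange + cottage cheese: intersection lies outside the first quadrant.
So the least-cost plan costs $3.13.

$3.13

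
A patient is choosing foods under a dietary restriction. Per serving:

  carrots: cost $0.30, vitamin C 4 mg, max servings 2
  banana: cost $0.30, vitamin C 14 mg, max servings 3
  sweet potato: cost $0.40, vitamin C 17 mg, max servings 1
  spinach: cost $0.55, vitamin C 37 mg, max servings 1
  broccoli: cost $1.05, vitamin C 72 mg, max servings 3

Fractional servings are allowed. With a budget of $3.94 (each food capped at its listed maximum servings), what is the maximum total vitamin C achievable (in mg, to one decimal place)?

264.2 mg

Vitamin C per dollar: broccoli 68.57, spinach 67.27, banana 46.67, sweet potato 42.5, carrots 13.33.
Take 3 servings of broccoli: spends $3.15, +216.0 mg vitamin C (running total 216.0 mg).
Take 1 serving of spinach: spends $0.55, +37.0 mg vitamin C (running total 253.0 mg).
Take 0.8 servings of banana: spends $0.24, +11.2 mg vitamin C (running total 264.2 mg).
Filling greedily by vitamin C-per-dollar is optimal for one linear limit, giving 264.2 mg.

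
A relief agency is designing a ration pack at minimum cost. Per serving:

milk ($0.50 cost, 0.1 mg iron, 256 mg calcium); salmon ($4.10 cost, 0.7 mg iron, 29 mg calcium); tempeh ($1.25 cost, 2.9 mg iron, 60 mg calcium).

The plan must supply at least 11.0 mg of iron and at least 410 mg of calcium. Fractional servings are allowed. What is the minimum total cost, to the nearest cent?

At the optimum either one food covers both requirements or two foods hit both targets exactly; no other combination can be cheaper.
milk only: max(11.0/0.1, 410/256) = 110 servings → $55.00.
salmon only: max(11.0/0.7, 410/29) = 15.71 servings → $64.43.
tempeh only: max(11.0/2.9, 410/60) = 6.833 servings → $8.54.
milk + salmon: intersection lies outside the first quadrant.
milk + tempeh with both tight: 0.7184 servings and 3.768 servings → $5.07.
salmon + tempeh with both tight: 12.57 servings and 0.7601 servings → $52.47.
The minimum over all feasible corners is $5.07.

$5.07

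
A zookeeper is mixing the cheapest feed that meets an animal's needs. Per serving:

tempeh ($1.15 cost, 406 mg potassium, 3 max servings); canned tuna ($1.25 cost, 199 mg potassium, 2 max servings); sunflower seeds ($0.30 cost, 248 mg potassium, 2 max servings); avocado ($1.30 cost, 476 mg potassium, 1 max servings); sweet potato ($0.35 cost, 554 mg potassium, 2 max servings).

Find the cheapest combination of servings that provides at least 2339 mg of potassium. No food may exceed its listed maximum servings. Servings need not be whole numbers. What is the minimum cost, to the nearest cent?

Cost per mg of potassium: sweet potato $0.0006, sunflower seeds $0.0012, avocado $0.0027, tempeh $0.0028, canned tuna $0.0063.
Take 2 servings of sweet potato: +1108.0 mg potassium for $0.70 (total $0.70, still need 1231.0 mg).
Take 2 servings of sunflower seeds: +496.0 mg potassium for $0.60 (total $1.30, still need 735.0 mg).
Take 1 serving of avocado: +476.0 mg potassium for $1.30 (total $2.60, still need 259.0 mg).
Take 0.6379 servings of tempeh: +259.0 mg potassium for $0.73 (total $3.33, still need 0.0 mg).
Filling from the cheapest source first is optimal under one linear minimum: $3.33.

$3.33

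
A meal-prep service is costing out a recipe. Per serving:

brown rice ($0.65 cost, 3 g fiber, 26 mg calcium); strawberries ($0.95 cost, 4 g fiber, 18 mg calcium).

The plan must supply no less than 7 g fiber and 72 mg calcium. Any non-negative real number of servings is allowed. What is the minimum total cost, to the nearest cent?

At the optimum either one food covers both requirements or two foods hit both targets exactly; no other combination can be cheaper.
brown rice only: max(7/3, 72/26) = 2.769 servings → $1.80.
strawberries only: max(7/4, 72/18) = 4 servings → $3.80.
brown rice + strawberries: intersection lies outside the first quadrant.
The minimum over all feasible corners is $1.80.

$1.80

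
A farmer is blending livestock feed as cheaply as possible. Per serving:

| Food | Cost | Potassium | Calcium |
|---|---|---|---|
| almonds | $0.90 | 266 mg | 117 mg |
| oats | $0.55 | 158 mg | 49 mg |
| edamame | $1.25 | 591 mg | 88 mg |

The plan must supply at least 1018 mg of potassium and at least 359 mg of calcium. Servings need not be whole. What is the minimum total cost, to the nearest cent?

A basic optimal solution has at most two foods positive. Try each food alone and each pair with both targets met exactly.
almonds only: max(1018/266, 359/117) = 3.827 servings → $3.44.
oats only: max(1018/158, 359/49) = 7.327 servings → $4.03.
edamame only: max(1018/591, 359/88) = 4.08 servings → $5.10.
almonds + oats with both tight: 1.255 servings and 4.331 servings → $3.51.
almonds + edamame with both tight: 2.68 servings and 0.5162 servings → $3.06.
oats + edamame: intersection lies outside the first quadrant.
Cheapest feasible corner: $3.06.

$3.06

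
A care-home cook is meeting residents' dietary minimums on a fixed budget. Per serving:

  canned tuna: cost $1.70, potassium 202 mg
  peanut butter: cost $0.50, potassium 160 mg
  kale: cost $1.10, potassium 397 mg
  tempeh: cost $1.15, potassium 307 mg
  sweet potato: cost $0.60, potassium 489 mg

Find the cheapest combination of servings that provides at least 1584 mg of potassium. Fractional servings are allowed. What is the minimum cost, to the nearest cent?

$1.94

Cost per mg of potassium: sweet potato $0.0012, kale $0.0028, peanut butter $0.0031, tempeh $0.0037, canned tuna $0.0084.
With no serving limits, use only sweet potato: 1584 mg / 489 mg = 3.239 servings × $0.60 = $1.94.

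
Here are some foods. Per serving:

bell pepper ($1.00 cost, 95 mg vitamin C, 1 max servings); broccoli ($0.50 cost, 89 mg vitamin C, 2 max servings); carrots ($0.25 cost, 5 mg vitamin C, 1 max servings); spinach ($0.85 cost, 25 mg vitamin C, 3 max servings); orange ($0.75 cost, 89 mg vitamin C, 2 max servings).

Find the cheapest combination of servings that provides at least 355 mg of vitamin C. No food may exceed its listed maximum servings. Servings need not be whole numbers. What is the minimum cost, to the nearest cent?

$2.49

Cost per mg of vitamin C: broccoli $0.0056, orange $0.0084, bell pepper $0.0105, spinach $0.0340, carrots $0.0500.
Take 2 servings of broccoli: +178.0 mg vitamin C for $1.00 (total $1.00, still need 177.0 mg).
Take 1.989 servings of orange: +177.0 mg vitamin C for $1.49 (total $2.49, still need 0.0 mg).
Filling from the cheapest source first is optimal under one linear minimum: $2.49.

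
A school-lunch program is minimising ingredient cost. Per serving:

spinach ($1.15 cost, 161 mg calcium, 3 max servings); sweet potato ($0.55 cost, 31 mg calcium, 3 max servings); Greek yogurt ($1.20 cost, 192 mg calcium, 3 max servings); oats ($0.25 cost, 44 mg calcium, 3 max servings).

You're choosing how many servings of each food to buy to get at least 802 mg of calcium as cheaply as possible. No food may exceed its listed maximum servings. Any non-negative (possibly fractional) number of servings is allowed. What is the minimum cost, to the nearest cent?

Cost per mg of calcium: oats $0.0057, Greek yogurt $0.0063, spinach $0.0071, sweet potato $0.0177.
Take 3 servings of oats: +132.0 mg calcium for $0.75 (total $0.75, still need 670.0 mg).
Take 3 servings of Greek yogurt: +576.0 mg calcium for $3.60 (total $4.35, still need 94.0 mg).
Take 0.5839 servings of spinach: +94.0 mg calcium for $0.67 (total $5.02, still need 0.0 mg).
Greedy by cheapest-per-mg is optimal for a single linear constraint, so the minimum cost is $5.02.

$5.02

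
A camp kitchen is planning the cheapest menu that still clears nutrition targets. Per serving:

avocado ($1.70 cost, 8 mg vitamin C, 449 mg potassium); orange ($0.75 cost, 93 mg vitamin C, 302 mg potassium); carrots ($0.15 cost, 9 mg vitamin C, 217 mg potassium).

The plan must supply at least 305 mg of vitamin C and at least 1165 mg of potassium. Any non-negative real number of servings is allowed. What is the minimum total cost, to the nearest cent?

$2.53

avocado only: max(305/8, 1165/449) = 38.12 servings → $64.81.
orange only: max(305/93, 1165/302) = 3.858 servings → $2.89.
carrots only: max(305/9, 1165/217) = 33.89 servings → $5.08.
avocado + orange with both tight: 0.4127 servings and 3.244 servings → $3.13.
avocado + carrots: the both-tight solution has a negative serving — not a feasible corner.
orange + carrots with both tight: 3.19 servings and 0.9297 servings → $2.53.
The minimum over all feasible corners is $2.53.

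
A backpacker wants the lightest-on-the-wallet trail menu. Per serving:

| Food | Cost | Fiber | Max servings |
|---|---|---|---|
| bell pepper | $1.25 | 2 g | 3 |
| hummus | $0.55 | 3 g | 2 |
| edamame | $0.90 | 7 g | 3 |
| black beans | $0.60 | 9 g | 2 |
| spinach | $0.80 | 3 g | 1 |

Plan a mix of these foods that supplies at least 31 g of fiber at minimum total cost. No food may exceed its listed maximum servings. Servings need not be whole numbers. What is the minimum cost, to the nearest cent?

Cost per g of fiber: black beans $0.0667, edamame $0.1286, hummus $0.1833, spinach $0.2667, bell pepper $0.6250.
Take 2 servings of black beans: +18.0 g fiber for $1.20 (total $1.20, still need 13.0 g).
Take 1.857 servings of edamame: +13.0 g fiber for $1.67 (total $2.87, still need 0.0 g).
Greedy by cheapest-per-g is optimal for a single linear constraint, so the minimum cost is $2.87.

$2.87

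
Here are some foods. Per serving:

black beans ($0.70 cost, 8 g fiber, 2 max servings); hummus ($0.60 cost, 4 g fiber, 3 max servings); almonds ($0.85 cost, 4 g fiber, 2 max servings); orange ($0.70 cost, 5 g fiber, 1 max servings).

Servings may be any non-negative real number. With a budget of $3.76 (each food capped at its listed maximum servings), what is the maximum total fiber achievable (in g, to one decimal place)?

Fiber per dollar: black beans 11.43, orange 7.143, hummus 6.667, almonds 4.706.
Take 2 servings of black beans: spends $1.40, +16.0 g fiber (running total 16.0 g).
Take 1 serving of orange: spends $0.70, +5.0 g fiber (running total 21.0 g).
Take 2.767 servings of hummus: spends $1.66, +11.1 g fiber (running total 32.1 g).
Greedy by best ratio exhausts the cost allowance optimally: 32.1 g.

32.1 g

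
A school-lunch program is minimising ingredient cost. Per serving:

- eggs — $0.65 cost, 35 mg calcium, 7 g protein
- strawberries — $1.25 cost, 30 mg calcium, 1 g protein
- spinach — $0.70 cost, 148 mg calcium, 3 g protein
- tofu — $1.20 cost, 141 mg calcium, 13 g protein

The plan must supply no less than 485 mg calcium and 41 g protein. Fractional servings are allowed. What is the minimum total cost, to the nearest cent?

$3.93

Two binding constraints pin down two serving amounts, so the optimal mix uses at most two foods. The candidates are each food alone (scaled to the tighter of calcium/protein) and each pair with both constraints tight.
eggs only: max(485/35, 41/7) = 13.86 servings → $9.01.
strawberries only: max(485/30, 41/1) = 41 servings → $51.25.
spinach only: max(485/148, 41/3) = 13.67 servings → $9.57.
tofu only: max(485/141, 41/13) = 3.44 servings → $4.13.
eggs + strawberries with both tight: 4.257 servings and 11.2 servings → $16.77.
eggs + spinach with both tight: 4.955 servings and 2.105 servings → $4.69.
eggs + tofu: intersection lies outside the first quadrant.
strawberries + spinach with both targets exact would need a negative amount; discard.
strawberries + tofu with both tight: 2.104 servings and 2.992 servings → $6.22.
spinach + tofu with both tight: 0.3491 servings and 3.073 servings → $3.93.
The minimum over all feasible corners is $3.93.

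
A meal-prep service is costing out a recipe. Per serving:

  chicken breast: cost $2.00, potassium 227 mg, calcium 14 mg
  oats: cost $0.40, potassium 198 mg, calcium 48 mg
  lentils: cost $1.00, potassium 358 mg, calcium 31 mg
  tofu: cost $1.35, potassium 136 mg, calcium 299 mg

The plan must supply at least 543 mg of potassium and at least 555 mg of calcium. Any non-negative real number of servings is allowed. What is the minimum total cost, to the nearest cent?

$2.81

Compare the cost at each extreme point of the feasible region.
chicken breast only: max(543/227, 555/14) = 39.64 servings → $79.29.
oats only: max(543/198, 555/48) = 11.56 servings → $4.62.
lentils only: max(543/358, 555/31) = 17.9 servings → $17.90.
tofu only: max(543/136, 555/299) = 3.993 servings → $5.39.
chicken breast + oats with both targets exact would need a negative amount; discard.
chicken breast + lentils: the both-tight solution has a negative serving — not a feasible corner.
chicken breast + tofu with both tight: 1.317 servings and 1.795 servings → $5.06.
oats + lentils: the both-tight solution has a negative serving — not a feasible corner.
oats + tofu with both tight: 1.649 servings and 1.591 servings → $2.81.
lentils + tofu with both tight: 0.8449 servings and 1.769 servings → $3.23.
So the least-cost plan costs $2.81.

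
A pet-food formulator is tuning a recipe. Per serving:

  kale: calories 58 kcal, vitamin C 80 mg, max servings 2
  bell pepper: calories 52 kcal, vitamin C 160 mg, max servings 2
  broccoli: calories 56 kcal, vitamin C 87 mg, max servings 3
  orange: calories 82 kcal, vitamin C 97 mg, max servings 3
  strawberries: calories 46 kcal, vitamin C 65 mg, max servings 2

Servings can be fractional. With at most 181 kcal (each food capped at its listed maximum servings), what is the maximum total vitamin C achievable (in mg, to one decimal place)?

439.6 mg

Vitamin C per kcal: bell pepper 3.077, broccoli 1.554, strawberries 1.413, kale 1.379, orange 1.183.
Take 2 servings of bell pepper: uses 104 kcal, +320.0 mg vitamin C (running total 320.0 mg).
Take 1.375 servings of broccoli: uses 77 kcal, +119.6 mg vitamin C (running total 439.6 mg).
Filling greedily by vitamin C-per-kcal is optimal for one linear limit, giving 439.6 mg.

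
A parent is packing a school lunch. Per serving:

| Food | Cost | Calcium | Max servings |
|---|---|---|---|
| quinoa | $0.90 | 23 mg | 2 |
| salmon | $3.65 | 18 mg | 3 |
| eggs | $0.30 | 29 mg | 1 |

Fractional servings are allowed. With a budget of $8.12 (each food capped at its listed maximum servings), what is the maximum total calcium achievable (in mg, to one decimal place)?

Calcium per dollar: eggs 96.67, quinoa 25.56, salmon 4.932.
Take 1 serving of eggs: spends $0.30, +29.0 mg calcium (running total 29.0 mg).
Take 2 servings of quinoa: spends $1.80, +46.0 mg calcium (running total 75.0 mg).
Take 1.649 servings of salmon: spends $6.02, +29.7 mg calcium (running total 104.7 mg).
Filling greedily by calcium-per-dollar is optimal for one linear limit, giving 104.7 mg.

104.7 mg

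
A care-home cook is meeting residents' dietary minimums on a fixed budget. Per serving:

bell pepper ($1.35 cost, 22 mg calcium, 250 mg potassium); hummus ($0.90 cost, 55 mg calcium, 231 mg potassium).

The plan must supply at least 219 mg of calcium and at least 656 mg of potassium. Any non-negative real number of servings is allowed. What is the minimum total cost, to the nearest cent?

$3.58

Minimising a linear cost over {calcium ≥ 219, potassium ≥ 656, servings ≥ 0} — the optimum is at a vertex, using one or two foods.
bell pepper only: max(219/22, 656/250) = 9.955 servings → $13.44.
hummus only: max(219/55, 656/231) = 3.982 servings → $3.58.
bell pepper + hummus with both targets exact would need a negative amount; discard.
Cheapest feasible corner: $3.58.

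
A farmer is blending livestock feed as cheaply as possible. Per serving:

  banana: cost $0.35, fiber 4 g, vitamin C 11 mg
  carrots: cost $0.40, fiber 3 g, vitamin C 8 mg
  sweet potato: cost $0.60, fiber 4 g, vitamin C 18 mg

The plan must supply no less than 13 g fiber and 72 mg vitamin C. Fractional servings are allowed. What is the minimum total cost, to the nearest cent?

$2.29

The cheapest plan sits at a corner of the feasible region — with two constraints it uses at most two foods.
banana only: max(13/4, 72/11) = 6.545 servings → $2.29.
carrots only: max(13/3, 72/8) = 9 servings → $3.60.
sweet potato only: max(13/4, 72/18) = 4 servings → $2.40.
banana + carrots: the both-tight solution has a negative serving — not a feasible corner.
banana + sweet potato with both targets exact would need a negative amount; discard.
carrots + sweet potato with both targets exact would need a negative amount; discard.
So the least-cost plan costs $2.29.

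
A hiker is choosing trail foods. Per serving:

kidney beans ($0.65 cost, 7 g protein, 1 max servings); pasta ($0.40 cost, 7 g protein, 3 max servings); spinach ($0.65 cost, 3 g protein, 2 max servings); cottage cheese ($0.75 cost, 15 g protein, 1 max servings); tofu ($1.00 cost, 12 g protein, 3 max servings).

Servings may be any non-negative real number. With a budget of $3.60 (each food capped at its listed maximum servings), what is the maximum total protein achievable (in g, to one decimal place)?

Protein per dollar: cottage cheese 20, pasta 17.5, tofu 12, kidney beans 10.77, spinach 4.615.
Take 1 serving of cottage cheese: spends $0.75, +15.0 g protein (running total 15.0 g).
Take 3 servings of pasta: spends $1.20, +21.0 g protein (running total 36.0 g).
Take 1.65 servings of tofu: spends $1.65, +19.8 g protein (running total 55.8 g).
Filling greedily by protein-per-dollar is optimal for one linear limit, giving 55.8 g.

55.8 g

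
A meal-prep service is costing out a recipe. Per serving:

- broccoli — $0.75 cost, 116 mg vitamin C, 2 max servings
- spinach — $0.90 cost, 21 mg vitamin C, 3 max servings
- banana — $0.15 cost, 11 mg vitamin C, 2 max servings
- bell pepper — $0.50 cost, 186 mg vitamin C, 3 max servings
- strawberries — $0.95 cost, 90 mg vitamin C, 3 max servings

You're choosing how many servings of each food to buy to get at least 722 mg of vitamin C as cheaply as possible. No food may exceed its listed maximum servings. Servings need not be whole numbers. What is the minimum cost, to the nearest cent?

$2.56

Cost per mg of vitamin C: bell pepper $0.0027, broccoli $0.0065, strawberries $0.0106, banana $0.0136, spinach $0.0429.
Take 3 servings of bell pepper: +558.0 mg vitamin C for $1.50 (total $1.50, still need 164.0 mg).
Take 1.414 servings of broccoli: +164.0 mg vitamin C for $1.06 (total $2.56, still need 0.0 mg).
Greedy by cheapest-per-mg is optimal for a single linear constraint, so the minimum cost is $2.56.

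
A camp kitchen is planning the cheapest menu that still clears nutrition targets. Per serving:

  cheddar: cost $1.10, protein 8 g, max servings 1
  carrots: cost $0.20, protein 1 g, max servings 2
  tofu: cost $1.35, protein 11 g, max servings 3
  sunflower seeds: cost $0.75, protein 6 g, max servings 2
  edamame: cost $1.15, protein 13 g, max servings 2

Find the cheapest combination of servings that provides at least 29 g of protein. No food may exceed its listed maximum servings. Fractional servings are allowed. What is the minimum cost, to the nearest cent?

$2.67

Cost per g of protein: edamame $0.0885, tofu $0.1227, sunflower seeds $0.1250, cheddar $0.1375, carrots $0.2000.
Take 2 servings of edamame: +26.0 g protein for $2.30 (total $2.30, still need 3.0 g).
Take 0.2727 servings of tofu: +3.0 g protein for $0.37 (total $2.67, still need 0.0 g).
Greedy by cheapest-per-g is optimal for a single linear constraint, so the minimum cost is $2.67.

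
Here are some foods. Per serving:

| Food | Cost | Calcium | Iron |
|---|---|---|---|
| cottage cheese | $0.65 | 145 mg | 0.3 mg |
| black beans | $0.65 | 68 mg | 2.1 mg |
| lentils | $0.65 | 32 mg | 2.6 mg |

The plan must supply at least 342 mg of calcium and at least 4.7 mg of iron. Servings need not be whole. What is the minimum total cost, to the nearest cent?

$2.24

Check every corner: each single food scaled to meet both minima, and each pair solved so both constraints bind.
cottage cheese only: max(342/145, 4.7/0.3) = 15.67 servings → $10.18.
black beans only: max(342/68, 4.7/2.1) = 5.029 servings → $3.27.
lentils only: max(342/32, 4.7/2.6) = 10.69 servings → $6.95.
cottage cheese + black beans with both tight: 1.403 servings and 2.038 servings → $2.24.
cottage cheese + lentils with both tight: 2.011 servings and 1.576 servings → $2.33.
black beans + lentils: intersection lies outside the first quadrant.
So the least-cost plan costs $2.24.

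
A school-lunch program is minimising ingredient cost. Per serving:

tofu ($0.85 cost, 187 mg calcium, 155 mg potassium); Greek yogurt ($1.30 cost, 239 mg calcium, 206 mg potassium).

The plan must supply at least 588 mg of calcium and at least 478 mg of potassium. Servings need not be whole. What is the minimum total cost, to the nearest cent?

$2.67

tofu only: max(588/187, 478/155) = 3.144 servings → $2.67.
Greek yogurt only: max(588/239, 478/206) = 2.46 servings → $3.20.
tofu + Greek yogurt: the both-tight solution has a negative serving — not a feasible corner.
Cheapest feasible corner: $2.67.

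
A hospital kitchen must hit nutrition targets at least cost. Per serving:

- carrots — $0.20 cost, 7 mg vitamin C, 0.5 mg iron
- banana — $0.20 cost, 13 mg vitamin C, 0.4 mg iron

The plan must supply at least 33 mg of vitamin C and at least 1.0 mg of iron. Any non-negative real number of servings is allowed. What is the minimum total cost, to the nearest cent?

carrots only: max(33/7, 1.0/0.5) = 4.714 servings → $0.94.
banana only: max(33/13, 1.0/0.4) = 2.538 servings → $0.51.
carrots + banana: intersection lies outside the first quadrant.
Cheapest feasible corner: $0.51.

$0.51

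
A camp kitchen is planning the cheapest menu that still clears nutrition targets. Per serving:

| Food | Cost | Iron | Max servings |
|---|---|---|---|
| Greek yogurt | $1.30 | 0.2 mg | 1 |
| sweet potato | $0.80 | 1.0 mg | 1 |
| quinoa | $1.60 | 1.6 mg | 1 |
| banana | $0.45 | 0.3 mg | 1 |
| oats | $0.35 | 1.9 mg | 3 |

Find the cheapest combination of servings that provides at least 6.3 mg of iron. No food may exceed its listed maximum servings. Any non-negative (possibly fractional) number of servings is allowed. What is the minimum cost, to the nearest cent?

Cost per mg of iron: oats $0.1842, sweet potato $0.8000, quinoa $1.0000, banana $1.5000, Greek yogurt $6.5000.
Take 3 servings of oats: +5.7 mg iron for $1.05 (total $1.05, still need 0.6 mg).
Take 0.6 servings of sweet potato: +0.6 mg iron for $0.48 (total $1.53, still need 0.0 mg).
Filling from the cheapest source first is optimal under one linear minimum: $1.53.

$1.53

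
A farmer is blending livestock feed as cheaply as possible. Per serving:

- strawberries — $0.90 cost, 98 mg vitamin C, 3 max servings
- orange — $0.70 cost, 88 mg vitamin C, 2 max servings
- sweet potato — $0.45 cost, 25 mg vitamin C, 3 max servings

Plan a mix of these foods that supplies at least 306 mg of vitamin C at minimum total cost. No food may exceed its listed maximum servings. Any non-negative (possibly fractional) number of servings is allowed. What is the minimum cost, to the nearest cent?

$2.59

Cost per mg of vitamin C: orange $0.0080, strawberries $0.0092, sweet potato $0.0180.
Take 2 servings of orange: +176.0 mg vitamin C for $1.40 (total $1.40, still need 130.0 mg).
Take 1.327 servings of strawberries: +130.0 mg vitamin C for $1.19 (total $2.59, still need 0.0 mg).
Greedy by cheapest-per-mg is optimal for a single linear constraint, so the minimum cost is $2.59.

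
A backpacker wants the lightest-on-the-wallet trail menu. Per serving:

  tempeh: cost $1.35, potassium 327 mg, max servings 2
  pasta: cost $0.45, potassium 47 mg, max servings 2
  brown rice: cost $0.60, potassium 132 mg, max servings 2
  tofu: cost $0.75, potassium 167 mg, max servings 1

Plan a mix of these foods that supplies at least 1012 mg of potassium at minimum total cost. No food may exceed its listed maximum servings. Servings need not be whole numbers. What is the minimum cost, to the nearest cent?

$4.32

Cost per mg of potassium: tempeh $0.0041, tofu $0.0045, brown rice $0.0045, pasta $0.0096.
Take 2 servings of tempeh: +654.0 mg potassium for $2.70 (total $2.70, still need 358.0 mg).
Take 1 serving of tofu: +167.0 mg potassium for $0.75 (total $3.45, still need 191.0 mg).
Take 1.447 servings of brown rice: +191.0 mg potassium for $0.87 (total $4.32, still need 0.0 mg).
Filling from the cheapest source first is optimal under one linear minimum: $4.32.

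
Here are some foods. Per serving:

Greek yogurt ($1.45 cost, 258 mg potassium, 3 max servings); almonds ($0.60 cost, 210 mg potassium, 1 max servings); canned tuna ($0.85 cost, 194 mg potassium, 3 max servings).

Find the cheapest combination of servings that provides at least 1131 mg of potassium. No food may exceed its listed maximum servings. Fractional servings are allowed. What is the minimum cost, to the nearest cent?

Cost per mg of potassium: almonds $0.0029, canned tuna $0.0044, Greek yogurt $0.0056.
Take 1 serving of almonds: +210.0 mg potassium for $0.60 (total $0.60, still need 921.0 mg).
Take 3 servings of canned tuna: +582.0 mg potassium for $2.55 (total $3.15, still need 339.0 mg).
Take 1.314 servings of Greek yogurt: +339.0 mg potassium for $1.91 (total $5.06, still need 0.0 mg).
Greedy by cheapest-per-mg is optimal for a single linear constraint, so the minimum cost is $5.06.

$5.06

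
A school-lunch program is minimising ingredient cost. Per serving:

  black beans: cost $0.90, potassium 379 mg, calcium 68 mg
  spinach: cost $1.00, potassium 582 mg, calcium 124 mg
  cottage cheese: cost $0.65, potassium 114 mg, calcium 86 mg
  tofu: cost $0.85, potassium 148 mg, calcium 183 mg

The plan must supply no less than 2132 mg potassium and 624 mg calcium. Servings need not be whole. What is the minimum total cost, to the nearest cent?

$4.33

Compare the cost at each extreme point of the feasible region.
black beans only: max(2132/379, 624/68) = 9.176 servings → $8.26.
spinach only: max(2132/582, 624/124) = 5.032 servings → $5.03.
cottage cheese only: max(2132/114, 624/86) = 18.7 servings → $12.16.
tofu only: max(2132/148, 624/183) = 14.41 servings → $12.24.
black beans + spinach: the both-tight solution has a negative serving — not a feasible corner.
black beans + cottage cheese with both tight: 4.517 servings and 3.684 servings → $6.46.
black beans + tofu with both tight: 5.023 servings and 1.544 servings → $5.83.
spinach + cottage cheese with both tight: 3.124 servings and 2.751 servings → $4.91.
spinach + tofu with both tight: 3.378 servings and 1.121 servings → $4.33.
cottage cheese + tofu: intersection lies outside the first quadrant.
The minimum over all feasible corners is $4.33.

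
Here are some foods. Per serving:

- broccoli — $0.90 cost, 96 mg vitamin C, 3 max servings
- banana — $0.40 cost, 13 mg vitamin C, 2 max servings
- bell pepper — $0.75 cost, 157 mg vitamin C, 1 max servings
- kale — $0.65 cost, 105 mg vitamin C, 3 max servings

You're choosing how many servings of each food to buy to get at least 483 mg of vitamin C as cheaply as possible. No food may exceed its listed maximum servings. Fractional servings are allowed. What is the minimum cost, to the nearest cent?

Cost per mg of vitamin C: bell pepper $0.0048, kale $0.0062, broccoli $0.0094, banana $0.0308.
Take 1 serving of bell pepper: +157.0 mg vitamin C for $0.75 (total $0.75, still need 326.0 mg).
Take 3 servings of kale: +315.0 mg vitamin C for $1.95 (total $2.70, still need 11.0 mg).
Take 0.1146 servings of broccoli: +11.0 mg vitamin C for $0.10 (total $2.80, still need 0.0 mg).
Greedy by cheapest-per-mg is optimal for a single linear constraint, so the minimum cost is $2.80.

$2.80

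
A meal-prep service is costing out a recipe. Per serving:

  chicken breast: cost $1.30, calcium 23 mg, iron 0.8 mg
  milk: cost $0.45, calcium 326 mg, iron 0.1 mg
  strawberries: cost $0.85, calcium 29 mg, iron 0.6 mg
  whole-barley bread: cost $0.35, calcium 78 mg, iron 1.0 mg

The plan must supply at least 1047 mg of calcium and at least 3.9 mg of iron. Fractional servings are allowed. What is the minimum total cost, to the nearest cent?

An LP optimum is at a vertex; with two nutrient constraints at most two foods are used. Check each candidate.
chicken breast only: max(1047/23, 3.9/0.8) = 45.52 servings → $59.18.
milk only: max(1047/326, 3.9/0.1) = 39 servings → $17.55.
strawberries only: max(1047/29, 3.9/0.6) = 36.1 servings → $30.69.
whole-barley bread only: max(1047/78, 3.9/1.0) = 13.42 servings → $4.70.
chicken breast + milk with both tight: 4.513 servings and 2.893 servings → $7.17.
chicken breast + strawberries: intersection lies outside the first quadrant.
chicken breast + whole-barley bread: intersection lies outside the first quadrant.
milk + strawberries with both tight: 2.673 servings and 6.054 servings → $6.35.
milk + whole-barley bread with both tight: 2.334 servings and 3.667 servings → $2.33.
strawberries + whole-barley bread: the both-tight solution has a negative serving — not a feasible corner.
Cheapest feasible corner: $2.33.

$2.33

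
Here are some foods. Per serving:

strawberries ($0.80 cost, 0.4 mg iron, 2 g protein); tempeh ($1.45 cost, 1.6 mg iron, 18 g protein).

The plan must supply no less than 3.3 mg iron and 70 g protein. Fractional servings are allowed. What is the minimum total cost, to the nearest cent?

An LP optimum is at a vertex; with two nutrient constraints at most two foods are used. Check each candidate.
strawberries only: max(3.3/0.4, 70/2) = 35 servings → $28.00.
tempeh only: max(3.3/1.6, 70/18) = 3.889 servings → $5.64.
strawberries + tempeh with both targets exact would need a negative amount; discard.
So the least-cost plan costs $5.64.

$5.64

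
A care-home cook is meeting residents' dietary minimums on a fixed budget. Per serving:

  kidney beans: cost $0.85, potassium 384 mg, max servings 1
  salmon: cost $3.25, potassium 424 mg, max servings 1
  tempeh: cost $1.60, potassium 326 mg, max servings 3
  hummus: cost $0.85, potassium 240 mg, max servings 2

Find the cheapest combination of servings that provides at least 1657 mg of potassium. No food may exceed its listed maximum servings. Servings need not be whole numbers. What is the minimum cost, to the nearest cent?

Cost per mg of potassium: kidney beans $0.0022, hummus $0.0035, tempeh $0.0049, salmon $0.0077.
Take 1 serving of kidney beans: +384.0 mg potassium for $0.85 (total $0.85, still need 1273.0 mg).
Take 2 servings of hummus: +480.0 mg potassium for $1.70 (total $2.55, still need 793.0 mg).
Take 2.433 servings of tempeh: +793.0 mg potassium for $3.89 (total $6.44, still need 0.0 mg).
Greedy by cheapest-per-mg is optimal for a single linear constraint, so the minimum cost is $6.44.

$6.44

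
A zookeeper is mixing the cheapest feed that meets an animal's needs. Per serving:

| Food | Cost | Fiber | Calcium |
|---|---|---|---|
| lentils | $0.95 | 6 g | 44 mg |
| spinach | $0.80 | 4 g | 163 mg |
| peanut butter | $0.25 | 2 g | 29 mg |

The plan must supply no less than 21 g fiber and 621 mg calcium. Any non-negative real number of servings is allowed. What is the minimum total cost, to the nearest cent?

At the optimum either one food covers both requirements or two foods hit both targets exactly; no other combination can be cheaper.
lentils only: max(21/6, 621/44) = 14.11 servings → $13.41.
spinach only: max(21/4, 621/163) = 5.25 servings → $4.20.
peanut butter only: max(21/2, 621/29) = 21.41 servings → $5.35.
lentils + spinach with both tight: 1.171 servings and 3.494 servings → $3.91.
lentils + peanut butter with both targets exact would need a negative amount; discard.
spinach + peanut butter with both tight: 3.014 servings and 4.471 servings → $3.53.
Cheapest feasible corner: $3.53.

$3.53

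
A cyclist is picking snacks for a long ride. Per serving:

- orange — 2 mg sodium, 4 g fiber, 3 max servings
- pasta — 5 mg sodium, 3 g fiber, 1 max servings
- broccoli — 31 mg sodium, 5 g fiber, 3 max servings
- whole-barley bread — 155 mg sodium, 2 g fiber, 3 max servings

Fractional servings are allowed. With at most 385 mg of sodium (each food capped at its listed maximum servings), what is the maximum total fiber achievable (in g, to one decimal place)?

Fiber per mg sodium: orange 2, pasta 0.6, broccoli 0.1613, whole-barley bread 0.0129.
Take 3 servings of orange: uses 6 mg sodium, +12.0 g fiber (running total 12.0 g).
Take 1 serving of pasta: uses 5 mg sodium, +3.0 g fiber (running total 15.0 g).
Take 3 servings of broccoli: uses 93 mg sodium, +15.0 g fiber (running total 30.0 g).
Take 1.813 servings of whole-barley bread: uses 281 mg sodium, +3.6 g fiber (running total 33.6 g).
Filling greedily by fiber-per-mg sodium is optimal for one linear limit, giving 33.6 g.

33.6 g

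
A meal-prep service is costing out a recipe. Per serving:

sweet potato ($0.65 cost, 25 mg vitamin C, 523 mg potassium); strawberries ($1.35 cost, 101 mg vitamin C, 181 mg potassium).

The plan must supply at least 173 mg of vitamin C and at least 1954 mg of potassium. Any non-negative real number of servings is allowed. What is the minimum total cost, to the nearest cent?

Two binding constraints pin down two serving amounts, so the optimal mix uses at most two foods. The candidates are each food alone (scaled to the tighter of vitamin C/potassium) and each pair with both constraints tight.
sweet potato only: max(173/25, 1954/523) = 6.92 servings → $4.50.
strawberries only: max(173/101, 1954/181) = 10.8 servings → $14.57.
sweet potato + strawberries with both tight: 3.438 servings and 0.8619 servings → $3.40.
The minimum over all feasible corners is $3.40.

$3.40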